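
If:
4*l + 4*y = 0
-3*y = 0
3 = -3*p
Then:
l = 0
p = -1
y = 0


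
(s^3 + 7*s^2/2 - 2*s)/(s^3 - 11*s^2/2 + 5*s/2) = (s + 4)/(s - 5)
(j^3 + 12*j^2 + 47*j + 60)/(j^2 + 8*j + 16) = (j^2 + 8*j + 15)/(j + 4)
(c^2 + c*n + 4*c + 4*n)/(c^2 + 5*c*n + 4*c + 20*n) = (c + n)/(c + 5*n)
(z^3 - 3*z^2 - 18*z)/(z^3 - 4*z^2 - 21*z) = (z - 6)/(z - 7)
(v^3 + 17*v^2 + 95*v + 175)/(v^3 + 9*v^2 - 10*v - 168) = (v^2 + 10*v + 25)/(v^2 + 2*v - 24)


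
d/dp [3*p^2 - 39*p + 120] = 6*p - 39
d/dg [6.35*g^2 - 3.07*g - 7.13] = 12.7*g - 3.07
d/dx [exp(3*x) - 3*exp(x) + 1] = 3*(exp(2*x) - 1)*exp(x)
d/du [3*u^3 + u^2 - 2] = u*(9*u + 2)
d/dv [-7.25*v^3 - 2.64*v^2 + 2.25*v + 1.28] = -21.75*v^2 - 5.28*v + 2.25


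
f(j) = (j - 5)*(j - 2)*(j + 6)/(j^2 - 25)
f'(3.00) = 1.11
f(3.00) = 1.12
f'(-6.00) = 8.00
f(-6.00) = 0.00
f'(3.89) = 1.09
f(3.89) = 2.10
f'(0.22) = 1.26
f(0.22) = -2.12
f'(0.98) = 1.20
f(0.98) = -1.19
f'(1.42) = 1.17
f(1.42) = -0.67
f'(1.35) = 1.17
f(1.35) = -0.75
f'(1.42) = 1.17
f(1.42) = -0.67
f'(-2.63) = 2.25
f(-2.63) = -6.58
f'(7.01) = 1.05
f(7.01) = 5.43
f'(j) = -2*j*(j - 5)*(j - 2)*(j + 6)/(j^2 - 25)^2 + (j - 5)*(j - 2)/(j^2 - 25) + (j - 5)*(j + 6)/(j^2 - 25) + (j - 2)*(j + 6)/(j^2 - 25) = (j^2 + 10*j + 32)/(j^2 + 10*j + 25)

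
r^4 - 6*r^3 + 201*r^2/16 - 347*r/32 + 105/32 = (r - 5/2)*(r - 7/4)*(r - 1)*(r - 3/4)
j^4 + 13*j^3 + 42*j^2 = j^2*(j + 6)*(j + 7)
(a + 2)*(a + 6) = a^2 + 8*a + 12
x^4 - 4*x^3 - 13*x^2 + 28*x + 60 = (x - 5)*(x - 3)*(x + 2)^2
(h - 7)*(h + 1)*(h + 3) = h^3 - 3*h^2 - 25*h - 21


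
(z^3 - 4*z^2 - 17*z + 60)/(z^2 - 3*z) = z - 1 - 20/z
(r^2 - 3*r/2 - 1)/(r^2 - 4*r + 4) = (r + 1/2)/(r - 2)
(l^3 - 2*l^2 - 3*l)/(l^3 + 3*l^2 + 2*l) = (l - 3)/(l + 2)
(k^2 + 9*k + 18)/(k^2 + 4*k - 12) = (k + 3)/(k - 2)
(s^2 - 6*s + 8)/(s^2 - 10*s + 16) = (s - 4)/(s - 8)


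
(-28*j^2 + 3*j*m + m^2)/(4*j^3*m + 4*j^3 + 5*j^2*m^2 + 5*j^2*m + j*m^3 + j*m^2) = (-28*j^2 + 3*j*m + m^2)/(j*(4*j^2*m + 4*j^2 + 5*j*m^2 + 5*j*m + m^3 + m^2))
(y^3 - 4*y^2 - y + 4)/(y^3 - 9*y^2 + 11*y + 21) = (y^2 - 5*y + 4)/(y^2 - 10*y + 21)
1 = 1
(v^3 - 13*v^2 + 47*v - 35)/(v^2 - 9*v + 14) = (v^2 - 6*v + 5)/(v - 2)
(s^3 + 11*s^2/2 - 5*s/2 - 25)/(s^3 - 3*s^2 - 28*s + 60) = (s + 5/2)/(s - 6)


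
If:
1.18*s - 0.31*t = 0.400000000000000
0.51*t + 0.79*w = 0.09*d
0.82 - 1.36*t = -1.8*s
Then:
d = 8.77777777777778*w + 9.1355241370526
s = 0.76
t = 1.61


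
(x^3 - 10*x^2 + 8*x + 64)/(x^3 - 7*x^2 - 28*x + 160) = (x + 2)/(x + 5)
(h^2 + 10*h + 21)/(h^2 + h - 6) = (h + 7)/(h - 2)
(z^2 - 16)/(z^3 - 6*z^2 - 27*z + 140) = (z + 4)/(z^2 - 2*z - 35)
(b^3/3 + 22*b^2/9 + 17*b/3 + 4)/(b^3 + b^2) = (3*b^3 + 22*b^2 + 51*b + 36)/(9*b^2*(b + 1))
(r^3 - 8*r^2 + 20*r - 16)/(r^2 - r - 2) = (r^2 - 6*r + 8)/(r + 1)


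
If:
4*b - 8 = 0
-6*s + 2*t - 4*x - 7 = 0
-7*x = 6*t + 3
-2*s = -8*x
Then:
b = 2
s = -96/91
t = -5/26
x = -24/91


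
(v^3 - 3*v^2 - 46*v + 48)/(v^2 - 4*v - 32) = (v^2 + 5*v - 6)/(v + 4)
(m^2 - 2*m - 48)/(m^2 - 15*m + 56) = (m + 6)/(m - 7)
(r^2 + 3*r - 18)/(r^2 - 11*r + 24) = (r + 6)/(r - 8)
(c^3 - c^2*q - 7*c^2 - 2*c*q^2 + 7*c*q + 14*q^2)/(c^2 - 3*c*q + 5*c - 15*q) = (c^3 - c^2*q - 7*c^2 - 2*c*q^2 + 7*c*q + 14*q^2)/(c^2 - 3*c*q + 5*c - 15*q)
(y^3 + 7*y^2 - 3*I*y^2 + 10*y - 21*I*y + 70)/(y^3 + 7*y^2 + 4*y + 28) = (y - 5*I)/(y - 2*I)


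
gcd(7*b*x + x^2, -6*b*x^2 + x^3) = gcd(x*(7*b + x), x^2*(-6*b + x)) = x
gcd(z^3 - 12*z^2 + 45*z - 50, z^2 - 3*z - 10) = z - 5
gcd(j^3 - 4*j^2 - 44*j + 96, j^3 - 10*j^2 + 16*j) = j^2 - 10*j + 16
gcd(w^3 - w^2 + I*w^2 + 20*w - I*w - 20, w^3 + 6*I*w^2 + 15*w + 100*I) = w^2 + I*w + 20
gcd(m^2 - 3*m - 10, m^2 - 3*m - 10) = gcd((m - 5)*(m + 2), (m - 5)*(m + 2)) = m^2 - 3*m - 10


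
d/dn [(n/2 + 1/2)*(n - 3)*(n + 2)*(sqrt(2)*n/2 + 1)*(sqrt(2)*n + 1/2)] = 5*n^4/2 + 5*sqrt(2)*n^3/2 - 39*n^2/4 - 35*sqrt(2)*n/4 - 6*n - 15*sqrt(2)/4 - 7/4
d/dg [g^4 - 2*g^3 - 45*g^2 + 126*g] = 4*g^3 - 6*g^2 - 90*g + 126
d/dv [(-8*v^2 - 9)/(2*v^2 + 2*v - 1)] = 2*(-8*v^2 + 26*v + 9)/(4*v^4 + 8*v^3 - 4*v + 1)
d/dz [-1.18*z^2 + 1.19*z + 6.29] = 1.19 - 2.36*z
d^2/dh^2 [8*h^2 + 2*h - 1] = 16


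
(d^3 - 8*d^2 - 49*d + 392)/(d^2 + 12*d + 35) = (d^2 - 15*d + 56)/(d + 5)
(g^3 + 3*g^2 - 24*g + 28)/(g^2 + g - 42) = (g^2 - 4*g + 4)/(g - 6)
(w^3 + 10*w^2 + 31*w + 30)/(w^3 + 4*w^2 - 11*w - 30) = (w + 3)/(w - 3)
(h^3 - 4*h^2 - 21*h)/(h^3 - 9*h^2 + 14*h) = (h + 3)/(h - 2)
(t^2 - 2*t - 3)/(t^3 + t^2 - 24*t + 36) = (t + 1)/(t^2 + 4*t - 12)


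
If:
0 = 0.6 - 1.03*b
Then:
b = 0.58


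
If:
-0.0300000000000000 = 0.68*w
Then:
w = -0.04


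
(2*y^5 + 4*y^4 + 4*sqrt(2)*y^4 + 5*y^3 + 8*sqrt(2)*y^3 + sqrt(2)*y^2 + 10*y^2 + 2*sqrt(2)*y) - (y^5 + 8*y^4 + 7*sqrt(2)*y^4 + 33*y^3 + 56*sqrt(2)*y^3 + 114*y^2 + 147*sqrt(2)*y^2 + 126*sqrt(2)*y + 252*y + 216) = y^5 - 3*sqrt(2)*y^4 - 4*y^4 - 48*sqrt(2)*y^3 - 28*y^3 - 146*sqrt(2)*y^2 - 104*y^2 - 252*y - 124*sqrt(2)*y - 216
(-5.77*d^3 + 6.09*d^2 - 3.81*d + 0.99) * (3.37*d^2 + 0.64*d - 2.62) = -19.4449*d^5 + 16.8305*d^4 + 6.1753*d^3 - 15.0579*d^2 + 10.6158*d - 2.5938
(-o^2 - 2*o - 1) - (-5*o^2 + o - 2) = 4*o^2 - 3*o + 1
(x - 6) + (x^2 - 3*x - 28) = x^2 - 2*x - 34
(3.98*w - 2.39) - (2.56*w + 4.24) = 1.42*w - 6.63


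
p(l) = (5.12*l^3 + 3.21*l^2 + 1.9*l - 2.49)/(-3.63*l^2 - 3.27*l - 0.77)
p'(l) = (7.26*l + 3.27)*(5.12*l^3 + 3.21*l^2 + 1.9*l - 2.49)/(-3.63*l^2 - 3.27*l - 0.77)^2 + (15.36*l^2 + 6.42*l + 1.9)/(-3.63*l^2 - 3.27*l - 0.77)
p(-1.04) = 5.21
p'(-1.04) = 8.09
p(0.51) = 0.00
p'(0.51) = -2.72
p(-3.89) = 6.11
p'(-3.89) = -1.32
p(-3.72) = 5.89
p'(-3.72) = -1.31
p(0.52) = -0.02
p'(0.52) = -2.67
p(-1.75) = 3.80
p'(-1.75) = -0.30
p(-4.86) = 7.42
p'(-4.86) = -1.36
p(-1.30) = 4.06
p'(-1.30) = 2.09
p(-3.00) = 4.97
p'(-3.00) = -1.22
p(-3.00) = 4.97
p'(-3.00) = -1.22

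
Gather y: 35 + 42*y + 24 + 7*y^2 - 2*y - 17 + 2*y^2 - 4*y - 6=9*y^2 + 36*y + 36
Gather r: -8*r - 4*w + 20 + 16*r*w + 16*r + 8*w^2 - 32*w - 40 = r*(16*w + 8) + 8*w^2 - 36*w - 20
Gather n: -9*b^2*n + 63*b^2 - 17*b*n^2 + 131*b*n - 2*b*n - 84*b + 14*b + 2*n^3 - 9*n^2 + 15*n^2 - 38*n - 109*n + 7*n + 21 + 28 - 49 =63*b^2 - 70*b + 2*n^3 + n^2*(6 - 17*b) + n*(-9*b^2 + 129*b - 140)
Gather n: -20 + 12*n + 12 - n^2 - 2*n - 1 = -n^2 + 10*n - 9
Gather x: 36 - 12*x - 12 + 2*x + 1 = 25 - 10*x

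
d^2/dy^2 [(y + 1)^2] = 2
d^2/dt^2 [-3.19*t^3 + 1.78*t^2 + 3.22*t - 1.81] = 3.56 - 19.14*t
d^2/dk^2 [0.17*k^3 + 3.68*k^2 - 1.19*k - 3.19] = 1.02*k + 7.36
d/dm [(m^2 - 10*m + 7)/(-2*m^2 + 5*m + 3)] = (-15*m^2 + 34*m - 65)/(4*m^4 - 20*m^3 + 13*m^2 + 30*m + 9)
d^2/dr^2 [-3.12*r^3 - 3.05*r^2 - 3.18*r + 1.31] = -18.72*r - 6.1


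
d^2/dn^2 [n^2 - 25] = 2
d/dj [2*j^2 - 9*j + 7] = 4*j - 9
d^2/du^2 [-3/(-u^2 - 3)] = 18*(u^2 - 1)/(u^2 + 3)^3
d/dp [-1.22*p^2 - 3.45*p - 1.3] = -2.44*p - 3.45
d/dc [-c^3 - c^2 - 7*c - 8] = -3*c^2 - 2*c - 7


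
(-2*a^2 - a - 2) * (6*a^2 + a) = -12*a^4 - 8*a^3 - 13*a^2 - 2*a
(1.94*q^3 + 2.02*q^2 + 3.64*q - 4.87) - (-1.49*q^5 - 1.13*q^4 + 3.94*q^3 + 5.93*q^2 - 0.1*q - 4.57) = 1.49*q^5 + 1.13*q^4 - 2.0*q^3 - 3.91*q^2 + 3.74*q - 0.3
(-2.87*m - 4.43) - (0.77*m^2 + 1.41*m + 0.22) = -0.77*m^2 - 4.28*m - 4.65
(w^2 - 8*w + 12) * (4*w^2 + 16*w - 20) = 4*w^4 - 16*w^3 - 100*w^2 + 352*w - 240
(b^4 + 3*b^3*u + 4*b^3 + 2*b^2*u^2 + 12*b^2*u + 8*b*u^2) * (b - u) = b^5 + 2*b^4*u + 4*b^4 - b^3*u^2 + 8*b^3*u - 2*b^2*u^3 - 4*b^2*u^2 - 8*b*u^3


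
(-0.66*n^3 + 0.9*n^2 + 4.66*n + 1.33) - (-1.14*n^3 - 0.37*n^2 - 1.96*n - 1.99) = 0.48*n^3 + 1.27*n^2 + 6.62*n + 3.32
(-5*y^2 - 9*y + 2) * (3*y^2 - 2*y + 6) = -15*y^4 - 17*y^3 - 6*y^2 - 58*y + 12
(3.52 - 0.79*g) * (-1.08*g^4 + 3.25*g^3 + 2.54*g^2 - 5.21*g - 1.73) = 0.8532*g^5 - 6.3691*g^4 + 9.4334*g^3 + 13.0567*g^2 - 16.9725*g - 6.0896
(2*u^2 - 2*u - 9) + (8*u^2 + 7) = 10*u^2 - 2*u - 2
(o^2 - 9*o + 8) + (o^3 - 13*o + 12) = o^3 + o^2 - 22*o + 20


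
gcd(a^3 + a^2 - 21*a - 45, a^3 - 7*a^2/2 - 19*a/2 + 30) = a + 3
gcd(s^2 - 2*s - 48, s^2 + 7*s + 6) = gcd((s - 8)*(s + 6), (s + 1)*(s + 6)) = s + 6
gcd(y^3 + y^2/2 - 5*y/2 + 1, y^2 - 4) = y + 2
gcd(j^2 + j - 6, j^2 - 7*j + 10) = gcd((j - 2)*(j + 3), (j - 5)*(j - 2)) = j - 2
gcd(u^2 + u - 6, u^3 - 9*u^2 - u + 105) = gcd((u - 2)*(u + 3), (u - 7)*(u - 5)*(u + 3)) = u + 3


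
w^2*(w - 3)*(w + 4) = w^4 + w^3 - 12*w^2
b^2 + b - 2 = (b - 1)*(b + 2)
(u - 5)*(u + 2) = u^2 - 3*u - 10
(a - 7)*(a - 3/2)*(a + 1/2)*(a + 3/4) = a^4 - 29*a^3/4 + a^2/4 + 159*a/16 + 63/16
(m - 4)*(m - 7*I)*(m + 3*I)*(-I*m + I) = -I*m^4 - 4*m^3 + 5*I*m^3 + 20*m^2 - 25*I*m^2 - 16*m + 105*I*m - 84*I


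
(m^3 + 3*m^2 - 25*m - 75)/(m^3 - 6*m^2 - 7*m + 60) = (m + 5)/(m - 4)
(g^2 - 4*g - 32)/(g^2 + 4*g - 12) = (g^2 - 4*g - 32)/(g^2 + 4*g - 12)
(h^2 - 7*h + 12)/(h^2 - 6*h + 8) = (h - 3)/(h - 2)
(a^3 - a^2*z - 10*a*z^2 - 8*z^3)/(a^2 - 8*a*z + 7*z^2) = (a^3 - a^2*z - 10*a*z^2 - 8*z^3)/(a^2 - 8*a*z + 7*z^2)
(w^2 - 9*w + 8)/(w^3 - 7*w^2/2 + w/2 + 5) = 2*(w^2 - 9*w + 8)/(2*w^3 - 7*w^2 + w + 10)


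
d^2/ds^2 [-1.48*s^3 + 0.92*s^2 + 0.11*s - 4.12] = 1.84 - 8.88*s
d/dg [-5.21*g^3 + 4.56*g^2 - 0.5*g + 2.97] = -15.63*g^2 + 9.12*g - 0.5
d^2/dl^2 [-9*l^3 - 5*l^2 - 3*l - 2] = -54*l - 10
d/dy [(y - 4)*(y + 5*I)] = 2*y - 4 + 5*I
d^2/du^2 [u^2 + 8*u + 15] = 2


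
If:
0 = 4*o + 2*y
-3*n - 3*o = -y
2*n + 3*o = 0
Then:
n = 0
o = 0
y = 0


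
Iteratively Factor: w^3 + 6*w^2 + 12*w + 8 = (w + 2)*(w^2 + 4*w + 4) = (w + 2)^2*(w + 2)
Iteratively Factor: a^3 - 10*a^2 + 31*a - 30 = (a - 3)*(a^2 - 7*a + 10) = (a - 3)*(a - 2)*(a - 5)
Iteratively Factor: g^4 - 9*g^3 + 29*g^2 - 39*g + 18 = (g - 2)*(g^3 - 7*g^2 + 15*g - 9) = (g - 3)*(g - 2)*(g^2 - 4*g + 3) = (g - 3)^2*(g - 2)*(g - 1)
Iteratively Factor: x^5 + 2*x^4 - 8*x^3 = (x)*(x^4 + 2*x^3 - 8*x^2) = x^2*(x^3 + 2*x^2 - 8*x) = x^2*(x + 4)*(x^2 - 2*x) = x^2*(x - 2)*(x + 4)*(x)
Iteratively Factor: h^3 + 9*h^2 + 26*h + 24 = (h + 3)*(h^2 + 6*h + 8) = (h + 3)*(h + 4)*(h + 2)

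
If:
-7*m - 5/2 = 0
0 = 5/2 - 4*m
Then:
No Solution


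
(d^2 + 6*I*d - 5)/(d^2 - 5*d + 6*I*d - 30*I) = (d^2 + 6*I*d - 5)/(d^2 + d*(-5 + 6*I) - 30*I)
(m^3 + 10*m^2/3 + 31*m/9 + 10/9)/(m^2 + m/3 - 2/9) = (3*m^2 + 8*m + 5)/(3*m - 1)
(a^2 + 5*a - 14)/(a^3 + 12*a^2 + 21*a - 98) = 1/(a + 7)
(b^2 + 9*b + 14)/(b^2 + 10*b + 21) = (b + 2)/(b + 3)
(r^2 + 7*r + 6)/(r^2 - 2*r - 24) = (r^2 + 7*r + 6)/(r^2 - 2*r - 24)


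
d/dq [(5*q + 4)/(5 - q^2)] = (5*q^2 + 8*q + 25)/(q^4 - 10*q^2 + 25)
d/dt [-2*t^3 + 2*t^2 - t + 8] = -6*t^2 + 4*t - 1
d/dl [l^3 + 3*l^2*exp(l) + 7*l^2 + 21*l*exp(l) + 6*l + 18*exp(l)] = 3*l^2*exp(l) + 3*l^2 + 27*l*exp(l) + 14*l + 39*exp(l) + 6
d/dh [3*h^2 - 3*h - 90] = 6*h - 3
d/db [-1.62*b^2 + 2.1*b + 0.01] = 2.1 - 3.24*b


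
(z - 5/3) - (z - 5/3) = 0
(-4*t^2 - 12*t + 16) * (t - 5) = -4*t^3 + 8*t^2 + 76*t - 80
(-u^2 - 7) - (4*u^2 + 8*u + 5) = -5*u^2 - 8*u - 12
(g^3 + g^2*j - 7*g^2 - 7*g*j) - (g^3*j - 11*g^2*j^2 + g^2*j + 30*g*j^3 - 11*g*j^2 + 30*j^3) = -g^3*j + g^3 + 11*g^2*j^2 - 7*g^2 - 30*g*j^3 + 11*g*j^2 - 7*g*j - 30*j^3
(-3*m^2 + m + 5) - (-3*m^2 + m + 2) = 3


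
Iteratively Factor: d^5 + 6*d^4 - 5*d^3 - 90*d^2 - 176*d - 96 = (d - 4)*(d^4 + 10*d^3 + 35*d^2 + 50*d + 24) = (d - 4)*(d + 3)*(d^3 + 7*d^2 + 14*d + 8) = (d - 4)*(d + 2)*(d + 3)*(d^2 + 5*d + 4) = (d - 4)*(d + 1)*(d + 2)*(d + 3)*(d + 4)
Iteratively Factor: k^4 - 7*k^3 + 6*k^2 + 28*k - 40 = (k - 2)*(k^3 - 5*k^2 - 4*k + 20) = (k - 2)*(k + 2)*(k^2 - 7*k + 10) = (k - 2)^2*(k + 2)*(k - 5)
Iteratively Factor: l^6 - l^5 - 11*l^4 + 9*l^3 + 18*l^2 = (l - 2)*(l^5 + l^4 - 9*l^3 - 9*l^2) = l*(l - 2)*(l^4 + l^3 - 9*l^2 - 9*l) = l^2*(l - 2)*(l^3 + l^2 - 9*l - 9) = l^2*(l - 2)*(l + 1)*(l^2 - 9) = l^2*(l - 3)*(l - 2)*(l + 1)*(l + 3)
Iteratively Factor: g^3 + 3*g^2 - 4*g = (g - 1)*(g^2 + 4*g) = (g - 1)*(g + 4)*(g)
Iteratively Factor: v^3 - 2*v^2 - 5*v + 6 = (v - 1)*(v^2 - v - 6) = (v - 1)*(v + 2)*(v - 3)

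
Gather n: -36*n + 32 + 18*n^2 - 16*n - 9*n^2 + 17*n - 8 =9*n^2 - 35*n + 24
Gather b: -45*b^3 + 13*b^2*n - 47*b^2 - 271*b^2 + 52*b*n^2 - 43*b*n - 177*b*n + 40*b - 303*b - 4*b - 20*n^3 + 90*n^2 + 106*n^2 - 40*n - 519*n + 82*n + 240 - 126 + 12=-45*b^3 + b^2*(13*n - 318) + b*(52*n^2 - 220*n - 267) - 20*n^3 + 196*n^2 - 477*n + 126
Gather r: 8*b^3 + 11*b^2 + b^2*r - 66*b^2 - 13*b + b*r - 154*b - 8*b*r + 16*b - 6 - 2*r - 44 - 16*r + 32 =8*b^3 - 55*b^2 - 151*b + r*(b^2 - 7*b - 18) - 18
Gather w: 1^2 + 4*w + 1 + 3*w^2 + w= 3*w^2 + 5*w + 2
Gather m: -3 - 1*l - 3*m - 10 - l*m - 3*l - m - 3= -4*l + m*(-l - 4) - 16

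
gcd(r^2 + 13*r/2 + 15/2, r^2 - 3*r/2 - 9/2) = r + 3/2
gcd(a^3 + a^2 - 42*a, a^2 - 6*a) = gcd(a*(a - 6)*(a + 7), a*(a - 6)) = a^2 - 6*a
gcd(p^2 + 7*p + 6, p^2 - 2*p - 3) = p + 1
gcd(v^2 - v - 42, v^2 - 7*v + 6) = 1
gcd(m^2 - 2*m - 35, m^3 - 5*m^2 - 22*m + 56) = m - 7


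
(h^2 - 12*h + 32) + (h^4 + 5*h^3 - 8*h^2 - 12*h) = h^4 + 5*h^3 - 7*h^2 - 24*h + 32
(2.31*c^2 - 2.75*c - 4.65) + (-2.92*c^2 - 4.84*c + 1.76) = -0.61*c^2 - 7.59*c - 2.89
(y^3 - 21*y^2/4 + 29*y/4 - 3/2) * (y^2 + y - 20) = y^5 - 17*y^4/4 - 18*y^3 + 443*y^2/4 - 293*y/2 + 30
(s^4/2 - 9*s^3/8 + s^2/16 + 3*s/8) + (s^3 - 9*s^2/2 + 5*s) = s^4/2 - s^3/8 - 71*s^2/16 + 43*s/8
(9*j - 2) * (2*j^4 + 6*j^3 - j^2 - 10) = 18*j^5 + 50*j^4 - 21*j^3 + 2*j^2 - 90*j + 20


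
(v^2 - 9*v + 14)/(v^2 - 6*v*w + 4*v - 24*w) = (v^2 - 9*v + 14)/(v^2 - 6*v*w + 4*v - 24*w)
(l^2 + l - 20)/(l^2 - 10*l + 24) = (l + 5)/(l - 6)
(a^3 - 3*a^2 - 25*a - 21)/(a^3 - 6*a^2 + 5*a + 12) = (a^2 - 4*a - 21)/(a^2 - 7*a + 12)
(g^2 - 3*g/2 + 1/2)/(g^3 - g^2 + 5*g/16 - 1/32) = 16*(g - 1)/(16*g^2 - 8*g + 1)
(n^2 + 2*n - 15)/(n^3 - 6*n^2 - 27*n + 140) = (n - 3)/(n^2 - 11*n + 28)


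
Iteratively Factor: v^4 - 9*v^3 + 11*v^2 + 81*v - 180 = (v - 5)*(v^3 - 4*v^2 - 9*v + 36) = (v - 5)*(v - 3)*(v^2 - v - 12) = (v - 5)*(v - 4)*(v - 3)*(v + 3)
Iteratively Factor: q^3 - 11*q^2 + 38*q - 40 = (q - 5)*(q^2 - 6*q + 8) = (q - 5)*(q - 2)*(q - 4)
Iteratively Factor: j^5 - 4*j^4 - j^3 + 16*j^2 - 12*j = (j + 2)*(j^4 - 6*j^3 + 11*j^2 - 6*j) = j*(j + 2)*(j^3 - 6*j^2 + 11*j - 6) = j*(j - 2)*(j + 2)*(j^2 - 4*j + 3) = j*(j - 3)*(j - 2)*(j + 2)*(j - 1)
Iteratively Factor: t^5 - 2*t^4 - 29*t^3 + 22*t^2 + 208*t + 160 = (t - 5)*(t^4 + 3*t^3 - 14*t^2 - 48*t - 32) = (t - 5)*(t + 4)*(t^3 - t^2 - 10*t - 8) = (t - 5)*(t - 4)*(t + 4)*(t^2 + 3*t + 2) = (t - 5)*(t - 4)*(t + 2)*(t + 4)*(t + 1)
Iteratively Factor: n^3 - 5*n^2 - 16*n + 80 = (n - 5)*(n^2 - 16) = (n - 5)*(n + 4)*(n - 4)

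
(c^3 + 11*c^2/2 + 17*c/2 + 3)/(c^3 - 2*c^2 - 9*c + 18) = (c^2 + 5*c/2 + 1)/(c^2 - 5*c + 6)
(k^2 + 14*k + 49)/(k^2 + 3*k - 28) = (k + 7)/(k - 4)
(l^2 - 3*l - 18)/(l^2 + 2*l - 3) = (l - 6)/(l - 1)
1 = 1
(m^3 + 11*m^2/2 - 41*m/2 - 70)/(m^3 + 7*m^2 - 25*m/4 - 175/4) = 2*(m - 4)/(2*m - 5)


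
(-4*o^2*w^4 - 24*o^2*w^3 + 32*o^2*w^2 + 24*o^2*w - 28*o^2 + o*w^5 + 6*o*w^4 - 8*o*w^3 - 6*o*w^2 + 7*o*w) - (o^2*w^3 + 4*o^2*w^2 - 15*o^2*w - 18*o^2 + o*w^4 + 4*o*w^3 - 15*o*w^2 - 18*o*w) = -4*o^2*w^4 - 25*o^2*w^3 + 28*o^2*w^2 + 39*o^2*w - 10*o^2 + o*w^5 + 5*o*w^4 - 12*o*w^3 + 9*o*w^2 + 25*o*w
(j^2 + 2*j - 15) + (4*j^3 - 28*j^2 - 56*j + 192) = 4*j^3 - 27*j^2 - 54*j + 177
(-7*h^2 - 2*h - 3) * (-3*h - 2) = 21*h^3 + 20*h^2 + 13*h + 6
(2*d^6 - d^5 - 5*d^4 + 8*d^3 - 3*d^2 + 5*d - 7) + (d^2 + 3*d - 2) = 2*d^6 - d^5 - 5*d^4 + 8*d^3 - 2*d^2 + 8*d - 9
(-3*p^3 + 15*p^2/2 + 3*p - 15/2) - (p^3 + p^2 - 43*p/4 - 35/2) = -4*p^3 + 13*p^2/2 + 55*p/4 + 10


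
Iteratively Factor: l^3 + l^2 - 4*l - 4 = (l + 1)*(l^2 - 4) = (l - 2)*(l + 1)*(l + 2)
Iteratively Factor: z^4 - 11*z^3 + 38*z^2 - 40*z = (z - 5)*(z^3 - 6*z^2 + 8*z) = z*(z - 5)*(z^2 - 6*z + 8) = z*(z - 5)*(z - 4)*(z - 2)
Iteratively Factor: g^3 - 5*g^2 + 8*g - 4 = (g - 2)*(g^2 - 3*g + 2) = (g - 2)^2*(g - 1)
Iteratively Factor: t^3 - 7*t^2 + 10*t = (t - 5)*(t^2 - 2*t) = t*(t - 5)*(t - 2)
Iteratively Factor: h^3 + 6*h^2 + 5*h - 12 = (h + 4)*(h^2 + 2*h - 3) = (h + 3)*(h + 4)*(h - 1)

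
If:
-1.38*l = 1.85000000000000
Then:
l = -1.34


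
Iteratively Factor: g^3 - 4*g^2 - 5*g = (g - 5)*(g^2 + g) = g*(g - 5)*(g + 1)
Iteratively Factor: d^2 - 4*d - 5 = (d - 5)*(d + 1)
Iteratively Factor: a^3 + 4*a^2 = (a)*(a^2 + 4*a) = a^2*(a + 4)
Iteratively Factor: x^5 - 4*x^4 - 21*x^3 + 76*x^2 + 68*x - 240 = (x - 5)*(x^4 + x^3 - 16*x^2 - 4*x + 48) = (x - 5)*(x + 4)*(x^3 - 3*x^2 - 4*x + 12) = (x - 5)*(x - 3)*(x + 4)*(x^2 - 4) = (x - 5)*(x - 3)*(x - 2)*(x + 4)*(x + 2)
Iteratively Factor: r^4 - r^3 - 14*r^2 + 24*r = (r - 2)*(r^3 + r^2 - 12*r) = r*(r - 2)*(r^2 + r - 12) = r*(r - 2)*(r + 4)*(r - 3)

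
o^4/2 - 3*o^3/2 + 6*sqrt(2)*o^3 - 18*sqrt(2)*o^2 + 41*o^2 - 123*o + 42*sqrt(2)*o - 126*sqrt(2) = (o/2 + sqrt(2))*(o - 3)*(o + 3*sqrt(2))*(o + 7*sqrt(2))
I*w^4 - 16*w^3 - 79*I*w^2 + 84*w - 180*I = (w + 5*I)*(w + 6*I)^2*(I*w + 1)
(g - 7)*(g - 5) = g^2 - 12*g + 35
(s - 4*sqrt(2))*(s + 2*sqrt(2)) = s^2 - 2*sqrt(2)*s - 16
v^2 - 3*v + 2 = (v - 2)*(v - 1)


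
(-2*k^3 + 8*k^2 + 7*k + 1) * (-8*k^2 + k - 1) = 16*k^5 - 66*k^4 - 46*k^3 - 9*k^2 - 6*k - 1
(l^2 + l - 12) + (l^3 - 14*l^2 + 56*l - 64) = l^3 - 13*l^2 + 57*l - 76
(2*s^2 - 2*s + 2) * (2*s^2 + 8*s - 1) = 4*s^4 + 12*s^3 - 14*s^2 + 18*s - 2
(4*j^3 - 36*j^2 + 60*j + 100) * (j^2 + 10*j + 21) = 4*j^5 + 4*j^4 - 216*j^3 - 56*j^2 + 2260*j + 2100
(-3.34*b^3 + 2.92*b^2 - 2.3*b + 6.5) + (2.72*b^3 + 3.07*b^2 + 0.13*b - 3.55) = -0.62*b^3 + 5.99*b^2 - 2.17*b + 2.95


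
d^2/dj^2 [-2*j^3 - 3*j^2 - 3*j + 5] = -12*j - 6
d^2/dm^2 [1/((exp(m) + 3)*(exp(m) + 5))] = 4*(exp(3*m) + 6*exp(2*m) + exp(m) - 30)*exp(m)/(exp(6*m) + 24*exp(5*m) + 237*exp(4*m) + 1232*exp(3*m) + 3555*exp(2*m) + 5400*exp(m) + 3375)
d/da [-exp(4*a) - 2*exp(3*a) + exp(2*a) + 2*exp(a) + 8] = 2*(-2*exp(3*a) - 3*exp(2*a) + exp(a) + 1)*exp(a)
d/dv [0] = 0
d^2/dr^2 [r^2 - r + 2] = 2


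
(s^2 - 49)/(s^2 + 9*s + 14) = (s - 7)/(s + 2)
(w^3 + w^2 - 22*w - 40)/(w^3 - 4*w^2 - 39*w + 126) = (w^3 + w^2 - 22*w - 40)/(w^3 - 4*w^2 - 39*w + 126)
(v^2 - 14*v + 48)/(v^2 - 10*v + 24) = (v - 8)/(v - 4)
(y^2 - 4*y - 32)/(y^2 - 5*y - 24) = (y + 4)/(y + 3)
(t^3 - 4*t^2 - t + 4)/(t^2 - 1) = t - 4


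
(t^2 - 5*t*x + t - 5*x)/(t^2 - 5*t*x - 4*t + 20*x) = (t + 1)/(t - 4)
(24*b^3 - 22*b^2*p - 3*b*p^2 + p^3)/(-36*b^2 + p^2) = (-4*b^2 + 3*b*p + p^2)/(6*b + p)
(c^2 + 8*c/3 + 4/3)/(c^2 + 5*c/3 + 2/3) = (c + 2)/(c + 1)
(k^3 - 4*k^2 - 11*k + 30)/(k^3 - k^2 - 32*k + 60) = (k + 3)/(k + 6)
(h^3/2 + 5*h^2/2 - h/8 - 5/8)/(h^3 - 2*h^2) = (4*h^3 + 20*h^2 - h - 5)/(8*h^2*(h - 2))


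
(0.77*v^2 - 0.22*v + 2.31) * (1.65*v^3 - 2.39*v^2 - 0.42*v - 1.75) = 1.2705*v^5 - 2.2033*v^4 + 4.0139*v^3 - 6.776*v^2 - 0.5852*v - 4.0425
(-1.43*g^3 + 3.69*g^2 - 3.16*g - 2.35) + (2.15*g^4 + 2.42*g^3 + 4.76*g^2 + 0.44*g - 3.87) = 2.15*g^4 + 0.99*g^3 + 8.45*g^2 - 2.72*g - 6.22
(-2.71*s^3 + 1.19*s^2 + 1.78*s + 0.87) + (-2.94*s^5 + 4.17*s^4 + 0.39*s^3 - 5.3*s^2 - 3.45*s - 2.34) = -2.94*s^5 + 4.17*s^4 - 2.32*s^3 - 4.11*s^2 - 1.67*s - 1.47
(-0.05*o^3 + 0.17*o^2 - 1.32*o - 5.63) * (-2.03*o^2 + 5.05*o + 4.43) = 0.1015*o^5 - 0.5976*o^4 + 3.3166*o^3 + 5.516*o^2 - 34.2791*o - 24.9409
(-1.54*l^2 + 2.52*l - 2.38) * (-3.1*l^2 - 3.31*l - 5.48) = 4.774*l^4 - 2.7146*l^3 + 7.476*l^2 - 5.9318*l + 13.0424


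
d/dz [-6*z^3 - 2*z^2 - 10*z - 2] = -18*z^2 - 4*z - 10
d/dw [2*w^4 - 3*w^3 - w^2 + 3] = w*(8*w^2 - 9*w - 2)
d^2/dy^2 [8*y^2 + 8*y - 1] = 16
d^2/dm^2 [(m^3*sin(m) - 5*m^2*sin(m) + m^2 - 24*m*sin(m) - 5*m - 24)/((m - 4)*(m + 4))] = (-m^7*sin(m) + 5*m^6*sin(m) + 2*m^6*cos(m) + 56*m^5*sin(m) - 160*m^4*sin(m) - 80*m^4*cos(m) - 1040*m^3*sin(m) + 320*m^3*cos(m) - 10*m^3 + 800*m^2*sin(m) + 1536*m^2*cos(m) - 48*m^2 + 5376*m*sin(m) - 5120*m*cos(m) - 480*m - 2560*sin(m) - 12288*cos(m) - 256)/(m^6 - 48*m^4 + 768*m^2 - 4096)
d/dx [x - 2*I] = 1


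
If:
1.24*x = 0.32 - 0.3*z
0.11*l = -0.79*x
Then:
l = 1.7375366568915*z - 1.8533724340176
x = 0.258064516129032 - 0.241935483870968*z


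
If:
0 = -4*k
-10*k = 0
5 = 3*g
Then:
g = 5/3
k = 0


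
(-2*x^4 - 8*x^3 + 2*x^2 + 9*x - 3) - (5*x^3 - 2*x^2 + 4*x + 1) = -2*x^4 - 13*x^3 + 4*x^2 + 5*x - 4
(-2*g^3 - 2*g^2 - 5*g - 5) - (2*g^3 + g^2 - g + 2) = -4*g^3 - 3*g^2 - 4*g - 7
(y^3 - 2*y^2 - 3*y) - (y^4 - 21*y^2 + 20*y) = -y^4 + y^3 + 19*y^2 - 23*y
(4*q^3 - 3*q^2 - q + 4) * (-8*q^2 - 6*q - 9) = -32*q^5 - 10*q^3 + q^2 - 15*q - 36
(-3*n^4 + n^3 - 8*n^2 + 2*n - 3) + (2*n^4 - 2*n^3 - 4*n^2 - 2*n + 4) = -n^4 - n^3 - 12*n^2 + 1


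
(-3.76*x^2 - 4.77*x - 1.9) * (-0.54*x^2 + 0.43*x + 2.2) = 2.0304*x^4 + 0.959*x^3 - 9.2971*x^2 - 11.311*x - 4.18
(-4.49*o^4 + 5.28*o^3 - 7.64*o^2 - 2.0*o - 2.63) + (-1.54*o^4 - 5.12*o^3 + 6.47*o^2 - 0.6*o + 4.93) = -6.03*o^4 + 0.16*o^3 - 1.17*o^2 - 2.6*o + 2.3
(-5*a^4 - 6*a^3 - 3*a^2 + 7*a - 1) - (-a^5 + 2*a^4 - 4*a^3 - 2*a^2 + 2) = a^5 - 7*a^4 - 2*a^3 - a^2 + 7*a - 3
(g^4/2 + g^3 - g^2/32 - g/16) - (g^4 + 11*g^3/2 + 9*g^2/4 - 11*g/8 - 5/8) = -g^4/2 - 9*g^3/2 - 73*g^2/32 + 21*g/16 + 5/8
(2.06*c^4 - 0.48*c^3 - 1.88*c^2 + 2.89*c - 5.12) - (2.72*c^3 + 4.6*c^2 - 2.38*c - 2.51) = 2.06*c^4 - 3.2*c^3 - 6.48*c^2 + 5.27*c - 2.61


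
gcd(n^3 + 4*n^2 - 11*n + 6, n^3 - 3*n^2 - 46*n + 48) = n^2 + 5*n - 6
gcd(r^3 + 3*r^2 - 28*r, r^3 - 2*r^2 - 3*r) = r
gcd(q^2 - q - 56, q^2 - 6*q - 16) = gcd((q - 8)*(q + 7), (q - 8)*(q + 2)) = q - 8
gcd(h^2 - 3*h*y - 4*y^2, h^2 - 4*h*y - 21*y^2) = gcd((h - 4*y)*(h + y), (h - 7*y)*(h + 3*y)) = 1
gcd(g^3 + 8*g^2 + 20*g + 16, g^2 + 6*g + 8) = g^2 + 6*g + 8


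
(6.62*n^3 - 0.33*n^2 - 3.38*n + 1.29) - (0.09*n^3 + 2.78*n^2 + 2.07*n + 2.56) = 6.53*n^3 - 3.11*n^2 - 5.45*n - 1.27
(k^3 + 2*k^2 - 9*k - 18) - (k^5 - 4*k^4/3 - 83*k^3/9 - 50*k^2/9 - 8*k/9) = -k^5 + 4*k^4/3 + 92*k^3/9 + 68*k^2/9 - 73*k/9 - 18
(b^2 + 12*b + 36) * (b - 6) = b^3 + 6*b^2 - 36*b - 216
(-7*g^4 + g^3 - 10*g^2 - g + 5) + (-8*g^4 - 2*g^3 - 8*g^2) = -15*g^4 - g^3 - 18*g^2 - g + 5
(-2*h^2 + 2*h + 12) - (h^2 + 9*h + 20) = -3*h^2 - 7*h - 8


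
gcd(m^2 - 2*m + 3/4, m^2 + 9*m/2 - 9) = m - 3/2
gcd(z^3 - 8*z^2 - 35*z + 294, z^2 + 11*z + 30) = z + 6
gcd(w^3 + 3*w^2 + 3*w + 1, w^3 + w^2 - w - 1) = w^2 + 2*w + 1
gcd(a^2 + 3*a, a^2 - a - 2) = 1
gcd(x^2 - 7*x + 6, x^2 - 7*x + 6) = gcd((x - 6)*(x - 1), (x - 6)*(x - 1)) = x^2 - 7*x + 6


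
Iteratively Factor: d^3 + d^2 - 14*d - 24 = (d - 4)*(d^2 + 5*d + 6) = (d - 4)*(d + 2)*(d + 3)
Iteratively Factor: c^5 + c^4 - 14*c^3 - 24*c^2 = (c)*(c^4 + c^3 - 14*c^2 - 24*c) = c*(c + 3)*(c^3 - 2*c^2 - 8*c) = c*(c - 4)*(c + 3)*(c^2 + 2*c) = c^2*(c - 4)*(c + 3)*(c + 2)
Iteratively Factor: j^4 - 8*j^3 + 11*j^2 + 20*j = (j - 5)*(j^3 - 3*j^2 - 4*j) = (j - 5)*(j + 1)*(j^2 - 4*j) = (j - 5)*(j - 4)*(j + 1)*(j)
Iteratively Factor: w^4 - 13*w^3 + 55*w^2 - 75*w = (w - 5)*(w^3 - 8*w^2 + 15*w) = (w - 5)*(w - 3)*(w^2 - 5*w) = w*(w - 5)*(w - 3)*(w - 5)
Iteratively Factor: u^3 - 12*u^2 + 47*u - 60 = (u - 3)*(u^2 - 9*u + 20) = (u - 5)*(u - 3)*(u - 4)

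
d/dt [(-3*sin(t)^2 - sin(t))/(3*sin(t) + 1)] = -cos(t)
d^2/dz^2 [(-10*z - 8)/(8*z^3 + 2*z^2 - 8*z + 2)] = 2*(-4*(5*z + 4)*(6*z^2 + z - 2)^2 + (60*z^2 + 10*z + (5*z + 4)*(12*z + 1) - 20)*(4*z^3 + z^2 - 4*z + 1))/(4*z^3 + z^2 - 4*z + 1)^3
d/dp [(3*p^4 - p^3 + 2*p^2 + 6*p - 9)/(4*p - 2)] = (18*p^4 - 16*p^3 + 7*p^2 - 4*p + 12)/(2*(4*p^2 - 4*p + 1))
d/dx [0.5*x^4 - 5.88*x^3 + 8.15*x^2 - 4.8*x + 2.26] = 2.0*x^3 - 17.64*x^2 + 16.3*x - 4.8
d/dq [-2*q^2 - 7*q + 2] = -4*q - 7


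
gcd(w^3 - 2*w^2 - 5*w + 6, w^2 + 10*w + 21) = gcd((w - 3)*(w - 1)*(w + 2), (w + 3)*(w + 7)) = 1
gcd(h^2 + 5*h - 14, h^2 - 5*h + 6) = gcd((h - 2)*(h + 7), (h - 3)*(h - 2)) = h - 2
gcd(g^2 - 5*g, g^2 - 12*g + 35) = g - 5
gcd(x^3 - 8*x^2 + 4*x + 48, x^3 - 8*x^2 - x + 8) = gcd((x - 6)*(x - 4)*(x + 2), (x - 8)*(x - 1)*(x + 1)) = 1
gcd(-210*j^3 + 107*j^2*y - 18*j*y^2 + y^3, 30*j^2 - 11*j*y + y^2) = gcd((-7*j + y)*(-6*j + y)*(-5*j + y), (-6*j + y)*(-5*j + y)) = 30*j^2 - 11*j*y + y^2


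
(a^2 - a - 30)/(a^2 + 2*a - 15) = (a - 6)/(a - 3)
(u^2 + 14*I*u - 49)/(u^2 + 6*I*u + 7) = (u + 7*I)/(u - I)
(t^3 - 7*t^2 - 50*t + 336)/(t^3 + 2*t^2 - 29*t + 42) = (t^2 - 14*t + 48)/(t^2 - 5*t + 6)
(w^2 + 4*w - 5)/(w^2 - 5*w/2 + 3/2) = 2*(w + 5)/(2*w - 3)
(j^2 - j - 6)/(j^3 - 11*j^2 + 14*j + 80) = (j - 3)/(j^2 - 13*j + 40)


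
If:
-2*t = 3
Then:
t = -3/2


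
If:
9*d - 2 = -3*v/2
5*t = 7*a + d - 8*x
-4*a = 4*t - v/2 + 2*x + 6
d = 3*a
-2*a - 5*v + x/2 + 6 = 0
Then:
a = 8/11931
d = 8/3977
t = -7728/3977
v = 15764/11931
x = 14500/11931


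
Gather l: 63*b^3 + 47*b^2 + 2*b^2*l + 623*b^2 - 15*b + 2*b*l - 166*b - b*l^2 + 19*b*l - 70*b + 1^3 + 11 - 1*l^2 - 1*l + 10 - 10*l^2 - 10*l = 63*b^3 + 670*b^2 - 251*b + l^2*(-b - 11) + l*(2*b^2 + 21*b - 11) + 22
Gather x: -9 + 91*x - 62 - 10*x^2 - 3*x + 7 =-10*x^2 + 88*x - 64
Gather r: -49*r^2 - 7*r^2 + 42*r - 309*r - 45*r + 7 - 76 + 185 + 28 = -56*r^2 - 312*r + 144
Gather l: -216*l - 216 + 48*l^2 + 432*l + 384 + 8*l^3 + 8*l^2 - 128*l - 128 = 8*l^3 + 56*l^2 + 88*l + 40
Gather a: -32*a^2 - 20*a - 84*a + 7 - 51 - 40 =-32*a^2 - 104*a - 84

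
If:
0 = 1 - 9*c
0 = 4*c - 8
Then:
No Solution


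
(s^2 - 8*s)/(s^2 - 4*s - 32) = s/(s + 4)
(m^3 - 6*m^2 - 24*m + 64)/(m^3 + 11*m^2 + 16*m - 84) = (m^2 - 4*m - 32)/(m^2 + 13*m + 42)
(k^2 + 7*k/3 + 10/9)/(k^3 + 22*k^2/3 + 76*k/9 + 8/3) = (3*k + 5)/(3*k^2 + 20*k + 12)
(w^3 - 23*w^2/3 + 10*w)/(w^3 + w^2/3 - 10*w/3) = (w - 6)/(w + 2)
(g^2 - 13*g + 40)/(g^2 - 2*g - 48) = (g - 5)/(g + 6)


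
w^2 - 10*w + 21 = (w - 7)*(w - 3)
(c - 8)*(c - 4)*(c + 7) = c^3 - 5*c^2 - 52*c + 224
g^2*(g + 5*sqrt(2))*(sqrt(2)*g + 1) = sqrt(2)*g^4 + 11*g^3 + 5*sqrt(2)*g^2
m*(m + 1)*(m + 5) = m^3 + 6*m^2 + 5*m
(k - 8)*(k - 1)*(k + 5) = k^3 - 4*k^2 - 37*k + 40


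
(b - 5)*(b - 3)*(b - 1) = b^3 - 9*b^2 + 23*b - 15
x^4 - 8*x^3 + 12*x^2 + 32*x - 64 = (x - 4)^2*(x - 2)*(x + 2)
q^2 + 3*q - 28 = (q - 4)*(q + 7)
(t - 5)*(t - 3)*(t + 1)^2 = t^4 - 6*t^3 + 22*t + 15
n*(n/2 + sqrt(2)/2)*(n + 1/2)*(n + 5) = n^4/2 + sqrt(2)*n^3/2 + 11*n^3/4 + 5*n^2/4 + 11*sqrt(2)*n^2/4 + 5*sqrt(2)*n/4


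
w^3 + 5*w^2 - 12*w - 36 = (w - 3)*(w + 2)*(w + 6)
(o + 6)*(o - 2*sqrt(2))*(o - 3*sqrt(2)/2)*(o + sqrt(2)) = o^4 - 5*sqrt(2)*o^3/2 + 6*o^3 - 15*sqrt(2)*o^2 - o^2 - 6*o + 6*sqrt(2)*o + 36*sqrt(2)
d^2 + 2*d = d*(d + 2)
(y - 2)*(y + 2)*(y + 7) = y^3 + 7*y^2 - 4*y - 28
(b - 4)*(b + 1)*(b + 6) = b^3 + 3*b^2 - 22*b - 24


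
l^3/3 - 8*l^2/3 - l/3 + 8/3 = (l/3 + 1/3)*(l - 8)*(l - 1)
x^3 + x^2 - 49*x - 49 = (x - 7)*(x + 1)*(x + 7)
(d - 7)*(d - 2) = d^2 - 9*d + 14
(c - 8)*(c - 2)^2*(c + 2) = c^4 - 10*c^3 + 12*c^2 + 40*c - 64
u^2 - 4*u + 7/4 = (u - 7/2)*(u - 1/2)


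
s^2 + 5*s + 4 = (s + 1)*(s + 4)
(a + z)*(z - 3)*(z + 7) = a*z^2 + 4*a*z - 21*a + z^3 + 4*z^2 - 21*z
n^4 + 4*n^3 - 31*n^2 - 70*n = n*(n - 5)*(n + 2)*(n + 7)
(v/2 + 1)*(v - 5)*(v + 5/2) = v^3/2 - v^2/4 - 35*v/4 - 25/2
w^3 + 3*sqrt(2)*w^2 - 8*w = w*(w - sqrt(2))*(w + 4*sqrt(2))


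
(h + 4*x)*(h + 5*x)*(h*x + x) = h^3*x + 9*h^2*x^2 + h^2*x + 20*h*x^3 + 9*h*x^2 + 20*x^3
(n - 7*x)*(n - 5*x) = n^2 - 12*n*x + 35*x^2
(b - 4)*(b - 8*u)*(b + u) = b^3 - 7*b^2*u - 4*b^2 - 8*b*u^2 + 28*b*u + 32*u^2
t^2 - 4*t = t*(t - 4)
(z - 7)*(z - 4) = z^2 - 11*z + 28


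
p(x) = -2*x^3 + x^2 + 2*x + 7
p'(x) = -6*x^2 + 2*x + 2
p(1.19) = 7.43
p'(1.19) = -4.12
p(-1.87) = 19.84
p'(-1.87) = -22.72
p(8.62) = -1182.46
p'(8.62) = -426.59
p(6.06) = -389.25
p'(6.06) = -206.22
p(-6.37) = 551.79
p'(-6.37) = -254.20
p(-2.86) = 56.25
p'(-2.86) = -52.80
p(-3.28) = 81.77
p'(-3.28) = -69.11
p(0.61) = 8.14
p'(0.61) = 0.99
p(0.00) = 7.00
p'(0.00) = 2.00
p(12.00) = -3281.00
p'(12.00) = -838.00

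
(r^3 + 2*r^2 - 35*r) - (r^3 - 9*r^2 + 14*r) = 11*r^2 - 49*r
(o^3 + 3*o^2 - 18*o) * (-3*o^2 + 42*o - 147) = -3*o^5 + 33*o^4 + 33*o^3 - 1197*o^2 + 2646*o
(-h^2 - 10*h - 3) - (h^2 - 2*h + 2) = -2*h^2 - 8*h - 5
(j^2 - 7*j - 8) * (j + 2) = j^3 - 5*j^2 - 22*j - 16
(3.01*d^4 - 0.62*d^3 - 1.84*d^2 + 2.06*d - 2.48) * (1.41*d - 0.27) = 4.2441*d^5 - 1.6869*d^4 - 2.427*d^3 + 3.4014*d^2 - 4.053*d + 0.6696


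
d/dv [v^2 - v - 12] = 2*v - 1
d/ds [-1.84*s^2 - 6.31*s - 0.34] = -3.68*s - 6.31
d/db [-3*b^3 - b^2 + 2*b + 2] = -9*b^2 - 2*b + 2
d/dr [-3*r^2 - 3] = -6*r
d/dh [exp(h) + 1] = exp(h)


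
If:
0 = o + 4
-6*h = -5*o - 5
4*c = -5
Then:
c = -5/4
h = -5/2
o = -4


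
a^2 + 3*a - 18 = (a - 3)*(a + 6)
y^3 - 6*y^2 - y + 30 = (y - 5)*(y - 3)*(y + 2)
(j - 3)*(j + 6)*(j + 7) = j^3 + 10*j^2 + 3*j - 126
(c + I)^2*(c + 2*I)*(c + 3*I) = c^4 + 7*I*c^3 - 17*c^2 - 17*I*c + 6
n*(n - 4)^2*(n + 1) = n^4 - 7*n^3 + 8*n^2 + 16*n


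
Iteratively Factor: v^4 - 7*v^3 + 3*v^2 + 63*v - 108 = (v - 3)*(v^3 - 4*v^2 - 9*v + 36) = (v - 3)^2*(v^2 - v - 12) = (v - 3)^2*(v + 3)*(v - 4)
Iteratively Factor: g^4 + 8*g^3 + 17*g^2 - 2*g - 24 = (g + 4)*(g^3 + 4*g^2 + g - 6) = (g - 1)*(g + 4)*(g^2 + 5*g + 6) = (g - 1)*(g + 3)*(g + 4)*(g + 2)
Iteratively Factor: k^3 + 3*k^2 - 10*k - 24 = (k + 2)*(k^2 + k - 12) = (k - 3)*(k + 2)*(k + 4)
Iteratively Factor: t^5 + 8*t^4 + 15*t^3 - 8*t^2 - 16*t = (t + 4)*(t^4 + 4*t^3 - t^2 - 4*t) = t*(t + 4)*(t^3 + 4*t^2 - t - 4) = t*(t + 1)*(t + 4)*(t^2 + 3*t - 4) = t*(t - 1)*(t + 1)*(t + 4)*(t + 4)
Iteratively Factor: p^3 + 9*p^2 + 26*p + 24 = (p + 3)*(p^2 + 6*p + 8) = (p + 2)*(p + 3)*(p + 4)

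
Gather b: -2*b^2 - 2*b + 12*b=-2*b^2 + 10*b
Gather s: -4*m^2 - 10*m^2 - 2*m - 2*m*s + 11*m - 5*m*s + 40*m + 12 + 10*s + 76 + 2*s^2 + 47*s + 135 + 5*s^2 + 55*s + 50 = -14*m^2 + 49*m + 7*s^2 + s*(112 - 7*m) + 273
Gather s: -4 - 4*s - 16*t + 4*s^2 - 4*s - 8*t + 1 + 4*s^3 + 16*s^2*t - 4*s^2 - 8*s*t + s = 4*s^3 + 16*s^2*t + s*(-8*t - 7) - 24*t - 3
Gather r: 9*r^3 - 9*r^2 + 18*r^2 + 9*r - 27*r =9*r^3 + 9*r^2 - 18*r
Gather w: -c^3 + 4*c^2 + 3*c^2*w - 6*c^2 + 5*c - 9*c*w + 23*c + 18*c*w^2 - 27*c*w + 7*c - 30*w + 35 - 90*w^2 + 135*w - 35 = -c^3 - 2*c^2 + 35*c + w^2*(18*c - 90) + w*(3*c^2 - 36*c + 105)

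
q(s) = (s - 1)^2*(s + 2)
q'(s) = (s - 1)^2 + (s + 2)*(2*s - 2)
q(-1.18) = 3.90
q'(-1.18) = 1.18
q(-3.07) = -17.72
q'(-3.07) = 25.27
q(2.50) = 10.12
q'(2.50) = 15.75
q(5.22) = 128.58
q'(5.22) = 78.75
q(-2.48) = -5.81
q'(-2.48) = 15.45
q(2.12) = 5.17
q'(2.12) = 10.48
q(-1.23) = 3.83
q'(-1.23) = 1.54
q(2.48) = 9.81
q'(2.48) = 15.45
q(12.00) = 1694.00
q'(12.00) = 429.00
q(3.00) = 20.00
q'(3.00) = 24.00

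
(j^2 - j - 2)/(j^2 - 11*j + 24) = (j^2 - j - 2)/(j^2 - 11*j + 24)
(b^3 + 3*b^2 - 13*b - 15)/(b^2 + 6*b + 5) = b - 3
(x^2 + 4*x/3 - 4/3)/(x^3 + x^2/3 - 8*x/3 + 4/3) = 1/(x - 1)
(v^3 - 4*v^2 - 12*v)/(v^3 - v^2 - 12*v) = (-v^2 + 4*v + 12)/(-v^2 + v + 12)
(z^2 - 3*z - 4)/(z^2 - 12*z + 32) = (z + 1)/(z - 8)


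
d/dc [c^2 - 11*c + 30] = 2*c - 11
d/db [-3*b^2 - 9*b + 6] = -6*b - 9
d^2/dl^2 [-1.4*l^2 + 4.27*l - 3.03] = -2.80000000000000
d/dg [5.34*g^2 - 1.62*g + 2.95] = 10.68*g - 1.62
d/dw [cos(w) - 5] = -sin(w)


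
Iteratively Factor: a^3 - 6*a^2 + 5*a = (a - 1)*(a^2 - 5*a) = a*(a - 1)*(a - 5)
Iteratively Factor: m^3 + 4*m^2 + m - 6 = (m - 1)*(m^2 + 5*m + 6) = (m - 1)*(m + 2)*(m + 3)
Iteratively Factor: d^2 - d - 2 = (d + 1)*(d - 2)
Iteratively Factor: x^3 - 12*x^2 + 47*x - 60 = (x - 3)*(x^2 - 9*x + 20) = (x - 4)*(x - 3)*(x - 5)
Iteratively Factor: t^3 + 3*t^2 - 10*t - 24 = (t + 4)*(t^2 - t - 6) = (t - 3)*(t + 4)*(t + 2)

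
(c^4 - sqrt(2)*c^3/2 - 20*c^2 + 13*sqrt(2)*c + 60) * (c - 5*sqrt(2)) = c^5 - 11*sqrt(2)*c^4/2 - 15*c^3 + 113*sqrt(2)*c^2 - 70*c - 300*sqrt(2)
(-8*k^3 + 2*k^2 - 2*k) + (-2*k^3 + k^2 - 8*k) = -10*k^3 + 3*k^2 - 10*k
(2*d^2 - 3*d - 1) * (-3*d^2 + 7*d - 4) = -6*d^4 + 23*d^3 - 26*d^2 + 5*d + 4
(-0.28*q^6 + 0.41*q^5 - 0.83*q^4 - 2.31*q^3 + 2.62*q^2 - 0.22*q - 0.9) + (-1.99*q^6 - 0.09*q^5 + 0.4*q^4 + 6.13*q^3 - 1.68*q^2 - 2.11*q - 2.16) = -2.27*q^6 + 0.32*q^5 - 0.43*q^4 + 3.82*q^3 + 0.94*q^2 - 2.33*q - 3.06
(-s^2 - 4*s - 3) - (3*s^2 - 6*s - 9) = -4*s^2 + 2*s + 6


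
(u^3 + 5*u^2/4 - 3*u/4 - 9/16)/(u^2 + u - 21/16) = (4*u^2 + 8*u + 3)/(4*u + 7)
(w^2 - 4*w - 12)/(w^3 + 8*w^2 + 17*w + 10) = (w - 6)/(w^2 + 6*w + 5)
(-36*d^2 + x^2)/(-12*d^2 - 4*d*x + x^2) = (6*d + x)/(2*d + x)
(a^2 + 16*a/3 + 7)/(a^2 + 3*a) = (a + 7/3)/a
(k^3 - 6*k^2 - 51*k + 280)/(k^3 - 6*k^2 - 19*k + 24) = (k^2 + 2*k - 35)/(k^2 + 2*k - 3)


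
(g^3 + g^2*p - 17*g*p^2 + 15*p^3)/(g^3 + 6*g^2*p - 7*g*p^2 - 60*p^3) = (g - p)/(g + 4*p)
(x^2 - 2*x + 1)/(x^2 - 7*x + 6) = (x - 1)/(x - 6)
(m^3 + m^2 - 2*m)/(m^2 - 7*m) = (m^2 + m - 2)/(m - 7)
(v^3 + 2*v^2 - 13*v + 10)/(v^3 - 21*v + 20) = (v - 2)/(v - 4)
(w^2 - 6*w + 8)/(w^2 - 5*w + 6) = (w - 4)/(w - 3)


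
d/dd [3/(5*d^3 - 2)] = -45*d^2/(5*d^3 - 2)^2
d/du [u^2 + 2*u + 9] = 2*u + 2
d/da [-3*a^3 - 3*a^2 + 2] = 3*a*(-3*a - 2)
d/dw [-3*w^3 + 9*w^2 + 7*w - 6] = -9*w^2 + 18*w + 7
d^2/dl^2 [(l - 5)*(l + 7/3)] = 2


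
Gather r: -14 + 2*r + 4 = 2*r - 10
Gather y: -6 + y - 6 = y - 12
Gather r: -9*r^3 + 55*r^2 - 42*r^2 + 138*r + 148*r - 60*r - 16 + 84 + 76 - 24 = -9*r^3 + 13*r^2 + 226*r + 120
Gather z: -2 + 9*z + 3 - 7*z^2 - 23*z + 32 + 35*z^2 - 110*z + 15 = 28*z^2 - 124*z + 48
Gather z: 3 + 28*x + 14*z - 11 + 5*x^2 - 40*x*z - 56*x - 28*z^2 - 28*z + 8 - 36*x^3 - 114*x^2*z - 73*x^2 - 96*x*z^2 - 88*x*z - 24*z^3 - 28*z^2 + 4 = -36*x^3 - 68*x^2 - 28*x - 24*z^3 + z^2*(-96*x - 56) + z*(-114*x^2 - 128*x - 14) + 4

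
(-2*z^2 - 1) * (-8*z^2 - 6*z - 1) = 16*z^4 + 12*z^3 + 10*z^2 + 6*z + 1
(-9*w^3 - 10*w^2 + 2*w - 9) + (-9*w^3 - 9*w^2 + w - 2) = -18*w^3 - 19*w^2 + 3*w - 11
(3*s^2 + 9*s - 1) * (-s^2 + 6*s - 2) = -3*s^4 + 9*s^3 + 49*s^2 - 24*s + 2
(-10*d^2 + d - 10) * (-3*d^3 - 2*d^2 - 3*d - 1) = 30*d^5 + 17*d^4 + 58*d^3 + 27*d^2 + 29*d + 10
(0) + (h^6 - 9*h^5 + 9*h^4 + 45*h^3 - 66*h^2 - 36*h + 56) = h^6 - 9*h^5 + 9*h^4 + 45*h^3 - 66*h^2 - 36*h + 56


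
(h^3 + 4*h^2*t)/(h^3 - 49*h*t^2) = h*(h + 4*t)/(h^2 - 49*t^2)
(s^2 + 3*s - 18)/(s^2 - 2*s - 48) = (s - 3)/(s - 8)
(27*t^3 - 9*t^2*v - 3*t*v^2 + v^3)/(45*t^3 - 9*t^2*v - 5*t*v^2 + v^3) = (3*t - v)/(5*t - v)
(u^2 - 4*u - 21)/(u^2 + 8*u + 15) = (u - 7)/(u + 5)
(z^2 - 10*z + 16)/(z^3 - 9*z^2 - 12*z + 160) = (z - 2)/(z^2 - z - 20)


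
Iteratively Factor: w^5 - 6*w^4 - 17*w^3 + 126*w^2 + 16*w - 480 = (w + 4)*(w^4 - 10*w^3 + 23*w^2 + 34*w - 120) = (w + 2)*(w + 4)*(w^3 - 12*w^2 + 47*w - 60) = (w - 4)*(w + 2)*(w + 4)*(w^2 - 8*w + 15) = (w - 5)*(w - 4)*(w + 2)*(w + 4)*(w - 3)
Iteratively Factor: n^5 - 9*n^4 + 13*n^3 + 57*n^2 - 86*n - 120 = (n + 2)*(n^4 - 11*n^3 + 35*n^2 - 13*n - 60) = (n + 1)*(n + 2)*(n^3 - 12*n^2 + 47*n - 60) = (n - 5)*(n + 1)*(n + 2)*(n^2 - 7*n + 12) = (n - 5)*(n - 4)*(n + 1)*(n + 2)*(n - 3)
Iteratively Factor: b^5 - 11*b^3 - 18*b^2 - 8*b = (b + 2)*(b^4 - 2*b^3 - 7*b^2 - 4*b) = (b - 4)*(b + 2)*(b^3 + 2*b^2 + b) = b*(b - 4)*(b + 2)*(b^2 + 2*b + 1) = b*(b - 4)*(b + 1)*(b + 2)*(b + 1)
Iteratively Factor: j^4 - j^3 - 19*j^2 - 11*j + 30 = (j + 2)*(j^3 - 3*j^2 - 13*j + 15) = (j + 2)*(j + 3)*(j^2 - 6*j + 5) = (j - 5)*(j + 2)*(j + 3)*(j - 1)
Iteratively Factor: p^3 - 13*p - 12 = (p + 1)*(p^2 - p - 12) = (p + 1)*(p + 3)*(p - 4)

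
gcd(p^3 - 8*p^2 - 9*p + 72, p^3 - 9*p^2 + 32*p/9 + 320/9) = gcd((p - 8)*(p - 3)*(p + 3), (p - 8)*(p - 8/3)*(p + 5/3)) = p - 8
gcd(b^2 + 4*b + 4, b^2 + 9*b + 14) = b + 2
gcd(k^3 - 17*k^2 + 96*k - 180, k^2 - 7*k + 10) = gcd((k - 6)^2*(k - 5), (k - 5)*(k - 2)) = k - 5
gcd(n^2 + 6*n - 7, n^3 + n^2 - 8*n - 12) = 1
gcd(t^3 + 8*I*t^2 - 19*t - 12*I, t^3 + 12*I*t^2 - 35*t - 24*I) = t^2 + 4*I*t - 3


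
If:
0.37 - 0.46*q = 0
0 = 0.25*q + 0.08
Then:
No Solution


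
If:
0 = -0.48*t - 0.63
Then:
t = -1.31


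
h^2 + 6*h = h*(h + 6)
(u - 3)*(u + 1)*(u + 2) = u^3 - 7*u - 6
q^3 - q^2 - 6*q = q*(q - 3)*(q + 2)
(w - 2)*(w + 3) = w^2 + w - 6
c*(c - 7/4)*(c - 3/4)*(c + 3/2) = c^4 - c^3 - 39*c^2/16 + 63*c/32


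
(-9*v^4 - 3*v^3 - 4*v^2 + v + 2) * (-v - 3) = 9*v^5 + 30*v^4 + 13*v^3 + 11*v^2 - 5*v - 6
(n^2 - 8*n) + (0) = n^2 - 8*n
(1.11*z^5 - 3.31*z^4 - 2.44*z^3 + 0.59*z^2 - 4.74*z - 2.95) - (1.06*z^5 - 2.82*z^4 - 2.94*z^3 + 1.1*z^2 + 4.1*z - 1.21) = 0.05*z^5 - 0.49*z^4 + 0.5*z^3 - 0.51*z^2 - 8.84*z - 1.74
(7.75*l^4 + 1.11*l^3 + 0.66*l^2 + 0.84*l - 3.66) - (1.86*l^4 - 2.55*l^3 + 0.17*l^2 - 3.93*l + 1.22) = 5.89*l^4 + 3.66*l^3 + 0.49*l^2 + 4.77*l - 4.88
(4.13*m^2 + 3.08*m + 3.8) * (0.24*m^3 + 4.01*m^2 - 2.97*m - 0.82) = 0.9912*m^5 + 17.3005*m^4 + 0.996699999999999*m^3 + 2.7038*m^2 - 13.8116*m - 3.116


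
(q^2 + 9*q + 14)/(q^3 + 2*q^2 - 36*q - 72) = (q + 7)/(q^2 - 36)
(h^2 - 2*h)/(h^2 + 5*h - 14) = h/(h + 7)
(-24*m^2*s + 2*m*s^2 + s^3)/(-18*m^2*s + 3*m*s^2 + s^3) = (-4*m + s)/(-3*m + s)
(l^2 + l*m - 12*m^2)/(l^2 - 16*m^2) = (l - 3*m)/(l - 4*m)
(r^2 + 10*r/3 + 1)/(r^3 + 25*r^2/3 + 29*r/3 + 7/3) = (r + 3)/(r^2 + 8*r + 7)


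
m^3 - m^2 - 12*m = m*(m - 4)*(m + 3)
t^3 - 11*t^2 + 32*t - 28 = (t - 7)*(t - 2)^2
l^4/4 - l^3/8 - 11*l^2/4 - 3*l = l*(l/4 + 1/2)*(l - 4)*(l + 3/2)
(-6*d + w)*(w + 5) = -6*d*w - 30*d + w^2 + 5*w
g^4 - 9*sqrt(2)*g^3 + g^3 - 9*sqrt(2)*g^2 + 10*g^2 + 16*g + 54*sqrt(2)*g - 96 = (g - 2)*(g + 3)*(g - 8*sqrt(2))*(g - sqrt(2))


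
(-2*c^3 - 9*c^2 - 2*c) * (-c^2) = 2*c^5 + 9*c^4 + 2*c^3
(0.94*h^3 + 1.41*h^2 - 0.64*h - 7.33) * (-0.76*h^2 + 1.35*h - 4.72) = -0.7144*h^5 + 0.1974*h^4 - 2.0469*h^3 - 1.9484*h^2 - 6.8747*h + 34.5976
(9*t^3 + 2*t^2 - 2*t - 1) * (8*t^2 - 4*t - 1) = 72*t^5 - 20*t^4 - 33*t^3 - 2*t^2 + 6*t + 1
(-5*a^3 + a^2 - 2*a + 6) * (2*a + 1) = -10*a^4 - 3*a^3 - 3*a^2 + 10*a + 6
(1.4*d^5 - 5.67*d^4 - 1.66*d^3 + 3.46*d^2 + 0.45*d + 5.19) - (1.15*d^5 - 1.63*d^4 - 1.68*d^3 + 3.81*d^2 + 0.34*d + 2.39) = 0.25*d^5 - 4.04*d^4 + 0.02*d^3 - 0.35*d^2 + 0.11*d + 2.8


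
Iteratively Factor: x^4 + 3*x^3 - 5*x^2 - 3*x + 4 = (x + 1)*(x^3 + 2*x^2 - 7*x + 4) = (x - 1)*(x + 1)*(x^2 + 3*x - 4) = (x - 1)^2*(x + 1)*(x + 4)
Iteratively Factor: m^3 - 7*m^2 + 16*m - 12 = (m - 3)*(m^2 - 4*m + 4) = (m - 3)*(m - 2)*(m - 2)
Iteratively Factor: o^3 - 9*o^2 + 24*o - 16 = (o - 4)*(o^2 - 5*o + 4) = (o - 4)*(o - 1)*(o - 4)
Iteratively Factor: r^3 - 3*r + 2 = (r - 1)*(r^2 + r - 2) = (r - 1)*(r + 2)*(r - 1)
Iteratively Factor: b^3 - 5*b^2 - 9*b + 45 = (b - 5)*(b^2 - 9) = (b - 5)*(b - 3)*(b + 3)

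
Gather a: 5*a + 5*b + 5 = 5*a + 5*b + 5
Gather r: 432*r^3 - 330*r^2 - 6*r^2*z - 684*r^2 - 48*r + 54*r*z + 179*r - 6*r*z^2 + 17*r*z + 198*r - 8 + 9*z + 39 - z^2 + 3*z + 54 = 432*r^3 + r^2*(-6*z - 1014) + r*(-6*z^2 + 71*z + 329) - z^2 + 12*z + 85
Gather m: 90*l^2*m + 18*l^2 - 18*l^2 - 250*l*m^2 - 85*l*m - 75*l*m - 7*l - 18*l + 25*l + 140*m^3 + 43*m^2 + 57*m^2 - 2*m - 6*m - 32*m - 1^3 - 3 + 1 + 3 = 140*m^3 + m^2*(100 - 250*l) + m*(90*l^2 - 160*l - 40)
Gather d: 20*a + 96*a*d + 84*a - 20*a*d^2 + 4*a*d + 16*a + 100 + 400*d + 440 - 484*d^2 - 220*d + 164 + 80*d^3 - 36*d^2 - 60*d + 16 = 120*a + 80*d^3 + d^2*(-20*a - 520) + d*(100*a + 120) + 720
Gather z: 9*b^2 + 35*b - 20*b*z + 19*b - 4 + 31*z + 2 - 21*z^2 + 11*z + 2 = 9*b^2 + 54*b - 21*z^2 + z*(42 - 20*b)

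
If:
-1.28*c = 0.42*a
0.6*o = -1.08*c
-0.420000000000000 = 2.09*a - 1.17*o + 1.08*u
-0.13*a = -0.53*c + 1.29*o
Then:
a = 0.00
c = 0.00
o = 0.00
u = -0.39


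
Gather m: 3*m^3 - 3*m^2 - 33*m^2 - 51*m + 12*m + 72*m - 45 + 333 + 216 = 3*m^3 - 36*m^2 + 33*m + 504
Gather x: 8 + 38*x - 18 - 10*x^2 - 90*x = -10*x^2 - 52*x - 10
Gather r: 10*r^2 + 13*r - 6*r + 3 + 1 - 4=10*r^2 + 7*r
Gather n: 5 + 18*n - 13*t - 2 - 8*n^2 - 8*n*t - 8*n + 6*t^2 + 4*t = -8*n^2 + n*(10 - 8*t) + 6*t^2 - 9*t + 3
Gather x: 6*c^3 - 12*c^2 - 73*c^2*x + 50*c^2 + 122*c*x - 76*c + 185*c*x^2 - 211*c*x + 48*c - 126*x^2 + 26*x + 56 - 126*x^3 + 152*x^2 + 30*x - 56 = 6*c^3 + 38*c^2 - 28*c - 126*x^3 + x^2*(185*c + 26) + x*(-73*c^2 - 89*c + 56)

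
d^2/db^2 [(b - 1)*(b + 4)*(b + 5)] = 6*b + 16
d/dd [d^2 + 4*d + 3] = 2*d + 4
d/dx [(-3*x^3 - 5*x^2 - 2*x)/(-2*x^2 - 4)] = (3*x^4 + 16*x^2 + 20*x + 4)/(2*(x^4 + 4*x^2 + 4))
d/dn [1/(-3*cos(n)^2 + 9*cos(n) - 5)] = 3*(3 - 2*cos(n))*sin(n)/(3*cos(n)^2 - 9*cos(n) + 5)^2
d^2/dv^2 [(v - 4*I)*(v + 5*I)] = 2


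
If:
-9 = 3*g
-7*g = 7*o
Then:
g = -3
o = 3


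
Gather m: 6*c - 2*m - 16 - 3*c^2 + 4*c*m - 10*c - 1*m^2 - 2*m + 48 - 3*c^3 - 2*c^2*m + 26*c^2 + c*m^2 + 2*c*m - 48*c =-3*c^3 + 23*c^2 - 52*c + m^2*(c - 1) + m*(-2*c^2 + 6*c - 4) + 32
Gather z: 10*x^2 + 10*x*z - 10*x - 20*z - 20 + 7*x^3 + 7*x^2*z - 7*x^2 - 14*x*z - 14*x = 7*x^3 + 3*x^2 - 24*x + z*(7*x^2 - 4*x - 20) - 20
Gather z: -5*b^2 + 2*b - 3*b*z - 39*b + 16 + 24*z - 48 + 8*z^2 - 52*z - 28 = -5*b^2 - 37*b + 8*z^2 + z*(-3*b - 28) - 60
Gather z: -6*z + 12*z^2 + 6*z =12*z^2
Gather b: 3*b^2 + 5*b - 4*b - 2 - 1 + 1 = 3*b^2 + b - 2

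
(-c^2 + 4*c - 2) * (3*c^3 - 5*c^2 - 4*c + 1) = -3*c^5 + 17*c^4 - 22*c^3 - 7*c^2 + 12*c - 2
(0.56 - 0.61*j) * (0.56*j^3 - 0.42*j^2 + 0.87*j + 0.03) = -0.3416*j^4 + 0.5698*j^3 - 0.7659*j^2 + 0.4689*j + 0.0168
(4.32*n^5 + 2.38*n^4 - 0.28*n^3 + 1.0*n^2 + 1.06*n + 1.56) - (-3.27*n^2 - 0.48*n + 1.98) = 4.32*n^5 + 2.38*n^4 - 0.28*n^3 + 4.27*n^2 + 1.54*n - 0.42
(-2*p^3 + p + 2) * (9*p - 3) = -18*p^4 + 6*p^3 + 9*p^2 + 15*p - 6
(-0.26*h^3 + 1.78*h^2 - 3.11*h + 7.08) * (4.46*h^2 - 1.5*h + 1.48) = -1.1596*h^5 + 8.3288*h^4 - 16.9254*h^3 + 38.8762*h^2 - 15.2228*h + 10.4784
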